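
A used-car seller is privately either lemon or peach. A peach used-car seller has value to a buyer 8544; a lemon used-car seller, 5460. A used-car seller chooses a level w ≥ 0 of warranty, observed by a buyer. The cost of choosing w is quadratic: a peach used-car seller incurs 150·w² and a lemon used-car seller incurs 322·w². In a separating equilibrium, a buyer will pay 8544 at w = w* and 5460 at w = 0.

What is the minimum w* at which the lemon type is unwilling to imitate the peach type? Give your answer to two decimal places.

The lemon type at w = 0 receives 5460; imitating at w* yields 8544 − 322·w*².
Indifference: 5460 = 8544 − 322·w*², so w*² = (8544 − 5460) / 322 ≈ 9.5776.
w* = √9.5776 ≈ 3.09.

3.09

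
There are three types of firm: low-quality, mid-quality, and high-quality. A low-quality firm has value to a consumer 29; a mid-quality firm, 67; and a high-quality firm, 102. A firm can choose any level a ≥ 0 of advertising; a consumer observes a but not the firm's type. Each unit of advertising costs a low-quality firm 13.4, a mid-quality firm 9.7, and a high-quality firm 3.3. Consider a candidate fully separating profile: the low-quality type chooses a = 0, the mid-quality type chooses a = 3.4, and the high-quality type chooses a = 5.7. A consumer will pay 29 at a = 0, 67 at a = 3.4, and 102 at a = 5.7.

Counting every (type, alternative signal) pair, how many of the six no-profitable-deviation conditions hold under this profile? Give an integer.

Mid-quality (own payoff 67 − 9.7×3.4 = 34.02): to a=0 gives 29 → no gain ✓; to a=5.7 gives 102 − 9.7×5.7 = 46.71 → profitable ✗.
High-quality (own payoff 102 − 3.3×5.7 = 83.19): to a=0 gives 29 → no gain ✓; to a=3.4 gives 67 − 3.3×3.4 = 55.78 → no gain ✓.
Low-quality (own payoff 29): to a=3.4 gives 67 − 13.4×3.4 = 21.44 → no gain ✓; to a=5.7 gives 102 − 13.4×5.7 = 25.62 → no gain ✓.
5 of the 6 constraints hold; not an equilibrium.

5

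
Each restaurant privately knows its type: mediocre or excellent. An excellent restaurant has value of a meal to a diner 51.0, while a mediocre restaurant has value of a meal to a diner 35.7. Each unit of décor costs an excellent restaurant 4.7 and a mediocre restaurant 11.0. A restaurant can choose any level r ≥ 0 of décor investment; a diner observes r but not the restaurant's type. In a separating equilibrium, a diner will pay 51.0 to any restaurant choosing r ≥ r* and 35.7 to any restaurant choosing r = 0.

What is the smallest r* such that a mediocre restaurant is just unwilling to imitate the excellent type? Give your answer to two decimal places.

A mediocre restaurant choosing r = 0 receives 35.7.
Imitating at r* instead would pay 51.0 at cost 11.0·r*, netting 51.0 − 11.0·r*.
Indifference: 35.7 = 51.0 − 11.0·r*, so r* = (51.0 − 35.7) / 11.0 ≈ 1.39.
At r* the mediocre type's incentive constraint just binds; the excellent type strictly prefers r* since its per-unit cost is lower.

1.39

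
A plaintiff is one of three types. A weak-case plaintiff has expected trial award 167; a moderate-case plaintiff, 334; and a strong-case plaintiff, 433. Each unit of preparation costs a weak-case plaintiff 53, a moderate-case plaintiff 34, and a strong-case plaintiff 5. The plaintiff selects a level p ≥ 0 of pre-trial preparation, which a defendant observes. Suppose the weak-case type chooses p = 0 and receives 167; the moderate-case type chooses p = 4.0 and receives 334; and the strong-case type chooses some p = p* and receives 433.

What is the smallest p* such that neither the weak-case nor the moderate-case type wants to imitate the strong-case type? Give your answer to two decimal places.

6.91

Moderate-case type (on-path payoff 334 − 34×4.0 = 198) won't mimic when 198 ≥ 433 − 34·p*, i.e. p* ≥ 6.91.
Weak-case type (on-path payoff 167) won't mimic when 167 ≥ 433 − 53·p*, i.e. p* ≥ 5.02.
Both must hold, so p* = max(5.02, 6.91) = 6.91. The moderate-case type's constraint binds.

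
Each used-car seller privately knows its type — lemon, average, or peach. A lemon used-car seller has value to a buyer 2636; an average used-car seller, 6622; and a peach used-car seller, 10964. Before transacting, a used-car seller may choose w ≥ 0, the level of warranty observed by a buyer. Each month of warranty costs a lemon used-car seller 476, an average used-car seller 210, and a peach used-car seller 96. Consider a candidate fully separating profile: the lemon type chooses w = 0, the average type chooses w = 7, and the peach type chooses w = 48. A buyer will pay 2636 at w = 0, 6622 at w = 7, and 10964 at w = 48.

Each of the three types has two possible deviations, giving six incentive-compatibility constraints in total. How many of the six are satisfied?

5

Peach (own payoff 10964 − 96×48 = 6356): to w=0 gives 2636 → no gain ✓; to w=7 gives 6622 − 96×7 = 5950 → no gain ✓.
Lemon (own payoff 2636): to w=7 gives 6622 − 476×7 = 3290 → profitable ✗; to w=48 gives 10964 − 476×48 = -11884 → no gain ✓.
Average (own payoff 6622 − 210×7 = 5152): to w=0 gives 2636 → no gain ✓; to w=48 gives 10964 − 210×48 = 884 → no gain ✓.
5 of the 6 constraints hold; not an equilibrium.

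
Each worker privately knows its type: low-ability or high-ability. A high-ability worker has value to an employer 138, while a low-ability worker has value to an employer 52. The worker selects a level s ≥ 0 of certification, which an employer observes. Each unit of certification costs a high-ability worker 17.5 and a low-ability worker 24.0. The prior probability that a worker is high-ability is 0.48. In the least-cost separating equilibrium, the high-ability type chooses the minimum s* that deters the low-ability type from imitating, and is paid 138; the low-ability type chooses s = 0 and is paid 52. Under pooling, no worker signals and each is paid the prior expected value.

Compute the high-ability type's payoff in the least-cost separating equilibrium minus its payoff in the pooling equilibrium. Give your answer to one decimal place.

-18.0

Least-cost separating signal: s* solves 52 = 138 − 24.0·s*, so s* = (138 − 52)/24.0 ≈ 3.5833.
High-ability type's separating payoff: 138 − 17.5 × s* = 138 − 17.5 × (138 − 52)/24.0 = 138 − 1505/24.0 ≈ 75.292.
Pooling payoff: 0.48 × 138 + 0.52 × 52 = 93.28.
Difference: 75.292 − 93.28 = -17.988, i.e. -18.0 to one decimal place.
The high-ability type would prefer the pooling outcome.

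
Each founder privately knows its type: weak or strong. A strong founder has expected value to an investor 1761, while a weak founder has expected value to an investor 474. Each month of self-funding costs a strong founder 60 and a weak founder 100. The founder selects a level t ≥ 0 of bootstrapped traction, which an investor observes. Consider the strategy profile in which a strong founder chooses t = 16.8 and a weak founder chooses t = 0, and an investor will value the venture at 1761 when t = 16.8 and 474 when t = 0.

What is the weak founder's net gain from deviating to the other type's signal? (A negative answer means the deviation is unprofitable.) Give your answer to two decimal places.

-393.00

Playing t = 0 the weak founder receives 474.
Deviating to t = 16.8 brings payment 1761 at cost 100 × 16.8 = 1680, netting 81.
Gain from deviating: 81 − 474 = -393.00.
The gain is negative, so the weak type's incentive-compatibility constraint is satisfied.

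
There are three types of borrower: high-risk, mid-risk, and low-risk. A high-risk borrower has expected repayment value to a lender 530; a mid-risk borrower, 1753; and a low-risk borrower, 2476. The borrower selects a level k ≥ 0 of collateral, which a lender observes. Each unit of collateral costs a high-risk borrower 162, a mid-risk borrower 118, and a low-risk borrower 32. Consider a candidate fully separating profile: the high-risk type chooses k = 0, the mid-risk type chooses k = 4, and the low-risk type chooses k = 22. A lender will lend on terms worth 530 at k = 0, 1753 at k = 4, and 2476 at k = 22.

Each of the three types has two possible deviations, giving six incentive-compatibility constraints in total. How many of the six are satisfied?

5

High-risk (own payoff 530): to k=4 gives 1753 − 162×4 = 1105 → profitable ✗; to k=22 gives 2476 − 162×22 = -1088 → no gain ✓.
Mid-risk (own payoff 1753 − 118×4 = 1281): to k=0 gives 530 → no gain ✓; to k=22 gives 2476 − 118×22 = -120 → no gain ✓.
Low-risk (own payoff 2476 − 32×22 = 1772): to k=0 gives 530 → no gain ✓; to k=4 gives 1753 − 32×4 = 1625 → no gain ✓.
5 of the 6 constraints hold; not an equilibrium.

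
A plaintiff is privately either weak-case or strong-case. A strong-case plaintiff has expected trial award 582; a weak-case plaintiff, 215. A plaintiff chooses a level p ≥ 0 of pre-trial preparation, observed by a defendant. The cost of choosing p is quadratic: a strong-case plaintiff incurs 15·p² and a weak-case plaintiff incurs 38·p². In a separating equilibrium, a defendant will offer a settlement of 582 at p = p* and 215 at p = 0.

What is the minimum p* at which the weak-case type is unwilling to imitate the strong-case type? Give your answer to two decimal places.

The weak-case type at p = 0 receives 215; imitating at p* yields 582 − 38·p*².
Indifference: 215 = 582 − 38·p*², so p*² = (582 − 215) / 38 ≈ 9.6579.
p* = √9.6579 ≈ 3.11.

3.11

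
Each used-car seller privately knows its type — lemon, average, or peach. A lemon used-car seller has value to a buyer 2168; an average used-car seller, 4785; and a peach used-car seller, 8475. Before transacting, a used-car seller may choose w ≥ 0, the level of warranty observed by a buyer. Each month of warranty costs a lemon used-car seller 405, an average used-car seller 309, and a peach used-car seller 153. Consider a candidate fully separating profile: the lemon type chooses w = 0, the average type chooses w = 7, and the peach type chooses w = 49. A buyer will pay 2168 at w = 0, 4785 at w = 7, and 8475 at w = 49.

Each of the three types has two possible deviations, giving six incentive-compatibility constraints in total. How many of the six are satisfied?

4

Peach (own payoff 8475 − 153×49 = 978): to w=0 gives 2168 → profitable ✗; to w=7 gives 4785 − 153×7 = 3714 → profitable ✗.
Average (own payoff 4785 − 309×7 = 2622): to w=0 gives 2168 → no gain ✓; to w=49 gives 8475 − 309×49 = -6666 → no gain ✓.
Lemon (own payoff 2168): to w=7 gives 4785 − 405×7 = 1950 → no gain ✓; to w=49 gives 8475 − 405×49 = -11370 → no gain ✓.
4 of the 6 constraints hold; not an equilibrium.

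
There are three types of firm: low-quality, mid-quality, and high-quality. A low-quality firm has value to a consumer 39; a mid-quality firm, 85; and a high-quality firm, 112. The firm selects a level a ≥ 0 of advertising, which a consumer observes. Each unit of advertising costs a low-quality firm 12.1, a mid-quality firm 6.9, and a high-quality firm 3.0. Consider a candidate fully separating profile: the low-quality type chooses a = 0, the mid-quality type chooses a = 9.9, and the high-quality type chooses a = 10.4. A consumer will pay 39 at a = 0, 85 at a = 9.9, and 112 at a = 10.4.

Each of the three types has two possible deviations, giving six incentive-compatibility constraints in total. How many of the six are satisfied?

High-quality (own payoff 112 − 3.0×10.4 = 80.8): to a=0 gives 39 → no gain ✓; to a=9.9 gives 85 − 3.0×9.9 = 55.3 → no gain ✓.
Mid-quality (own payoff 85 − 6.9×9.9 = 16.69): to a=0 gives 39 → profitable ✗; to a=10.4 gives 112 − 6.9×10.4 = 40.24 → profitable ✗.
Low-quality (own payoff 39): to a=9.9 gives 85 − 12.1×9.9 = -34.79 → no gain ✓; to a=10.4 gives 112 − 12.1×10.4 = -13.84 → no gain ✓.
4 of the 6 constraints hold; not an equilibrium.

4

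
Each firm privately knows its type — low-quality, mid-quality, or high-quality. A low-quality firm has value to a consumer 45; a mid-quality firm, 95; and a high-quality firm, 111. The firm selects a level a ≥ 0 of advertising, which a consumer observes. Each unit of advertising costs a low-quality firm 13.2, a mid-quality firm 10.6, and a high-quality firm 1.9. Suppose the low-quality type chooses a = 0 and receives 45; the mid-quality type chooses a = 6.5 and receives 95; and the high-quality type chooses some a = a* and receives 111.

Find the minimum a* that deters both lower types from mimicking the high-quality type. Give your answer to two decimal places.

Low-quality type (on-path payoff 45) won't mimic when 45 ≥ 111 − 13.2·a*, i.e. a* ≥ 5.00.
Mid-quality type (on-path payoff 95 − 10.6×6.5 = 26.1) won't mimic when 26.1 ≥ 111 − 10.6·a*, i.e. a* ≥ 8.01.
Both must hold, so a* = max(5.00, 8.01) = 8.01. The mid-quality type's constraint binds.

8.01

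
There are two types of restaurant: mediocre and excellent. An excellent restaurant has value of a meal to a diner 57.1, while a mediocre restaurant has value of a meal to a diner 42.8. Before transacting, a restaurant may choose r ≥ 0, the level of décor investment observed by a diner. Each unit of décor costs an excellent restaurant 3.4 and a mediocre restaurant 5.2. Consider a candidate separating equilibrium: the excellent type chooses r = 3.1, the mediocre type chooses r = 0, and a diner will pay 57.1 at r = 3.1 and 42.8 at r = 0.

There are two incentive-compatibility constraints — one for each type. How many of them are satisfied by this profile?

Excellent type: signal → 57.1 − 3.4 × 3.1 = 46.56; deviate to 0 → 42.8. IC holds (46.56 ≥ 42.8).
Mediocre type: stay at 0 → 42.8; mimic → 57.1 − 5.2 × 3.1 = 40.98. IC holds (42.8 ≥ 40.98).
2 of 2 constraints hold, so this is a separating equilibrium.

2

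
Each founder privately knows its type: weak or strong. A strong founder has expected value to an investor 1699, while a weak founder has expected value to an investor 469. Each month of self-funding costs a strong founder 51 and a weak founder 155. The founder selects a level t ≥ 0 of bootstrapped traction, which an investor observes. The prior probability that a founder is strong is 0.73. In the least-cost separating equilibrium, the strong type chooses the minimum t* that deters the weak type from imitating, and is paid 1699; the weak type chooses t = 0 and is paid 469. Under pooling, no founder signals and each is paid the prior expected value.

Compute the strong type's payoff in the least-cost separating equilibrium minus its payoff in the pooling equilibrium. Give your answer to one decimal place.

-72.6

Least-cost separating signal: t* solves 469 = 1699 − 155·t*, so t* = (1699 − 469)/155 ≈ 7.9355.
Strong type's separating payoff: 1699 − 51 × t* = 1699 − 51 × (1699 − 469)/155 = 1699 − 62730/155 ≈ 1294.290.
Pooling payoff: 0.73 × 1699 + 0.27 × 469 = 1366.9.
Difference: 1294.290 − 1366.9 = -72.61, i.e. -72.6 to one decimal place.
The strong type would prefer the pooling outcome.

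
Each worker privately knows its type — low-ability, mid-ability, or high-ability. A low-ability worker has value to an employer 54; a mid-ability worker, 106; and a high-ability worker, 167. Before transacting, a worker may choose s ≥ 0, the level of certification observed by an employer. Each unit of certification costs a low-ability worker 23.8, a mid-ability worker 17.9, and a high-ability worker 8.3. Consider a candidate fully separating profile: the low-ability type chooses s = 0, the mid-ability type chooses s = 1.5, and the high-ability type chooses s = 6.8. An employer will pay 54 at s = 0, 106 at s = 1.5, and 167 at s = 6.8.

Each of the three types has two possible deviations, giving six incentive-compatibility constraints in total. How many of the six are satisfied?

Low-ability (own payoff 54): to s=1.5 gives 106 − 23.8×1.5 = 70.3 → profitable ✗; to s=6.8 gives 167 − 23.8×6.8 = 5.16 → no gain ✓.
Mid-ability (own payoff 106 − 17.9×1.5 = 79.15): to s=0 gives 54 → no gain ✓; to s=6.8 gives 167 − 17.9×6.8 = 45.28 → no gain ✓.
High-ability (own payoff 167 − 8.3×6.8 = 110.56): to s=0 gives 54 → no gain ✓; to s=1.5 gives 106 − 8.3×1.5 = 93.55 → no gain ✓.
5 of the 6 constraints hold; not an equilibrium.

5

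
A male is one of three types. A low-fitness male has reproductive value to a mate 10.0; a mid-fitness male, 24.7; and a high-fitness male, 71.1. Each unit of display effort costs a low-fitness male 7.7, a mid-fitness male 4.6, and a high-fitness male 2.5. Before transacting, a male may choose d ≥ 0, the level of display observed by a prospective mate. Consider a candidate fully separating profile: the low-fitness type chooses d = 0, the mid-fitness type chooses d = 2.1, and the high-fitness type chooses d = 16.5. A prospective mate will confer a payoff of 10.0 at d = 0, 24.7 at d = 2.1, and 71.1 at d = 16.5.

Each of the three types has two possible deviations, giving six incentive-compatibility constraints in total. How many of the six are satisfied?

High-fitness (own payoff 71.1 − 2.5×16.5 = 29.85): to d=0 gives 10.0 → no gain ✓; to d=2.1 gives 24.7 − 2.5×2.1 = 19.45 → no gain ✓.
Mid-fitness (own payoff 24.7 − 4.6×2.1 = 15.04): to d=0 gives 10.0 → no gain ✓; to d=16.5 gives 71.1 − 4.6×16.5 = -4.8 → no gain ✓.
Low-fitness (own payoff 10.0): to d=2.1 gives 24.7 − 7.7×2.1 = 8.53 → no gain ✓; to d=16.5 gives 71.1 − 7.7×16.5 = -55.95 → no gain ✓.
6 of the 6 constraints hold; this profile is a separating equilibrium.

6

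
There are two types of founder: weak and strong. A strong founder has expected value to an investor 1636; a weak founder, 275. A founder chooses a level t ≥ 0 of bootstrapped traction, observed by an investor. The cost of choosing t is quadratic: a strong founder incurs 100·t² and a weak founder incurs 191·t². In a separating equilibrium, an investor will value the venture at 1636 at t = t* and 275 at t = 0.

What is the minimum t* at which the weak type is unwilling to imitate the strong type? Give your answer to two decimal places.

2.67

The weak type at t = 0 receives 275; imitating at t* yields 1636 − 191·t*².
Indifference: 275 = 1636 − 191·t*², so t*² = (1636 − 275) / 191 ≈ 7.1257.
t* = √7.1257 ≈ 2.67.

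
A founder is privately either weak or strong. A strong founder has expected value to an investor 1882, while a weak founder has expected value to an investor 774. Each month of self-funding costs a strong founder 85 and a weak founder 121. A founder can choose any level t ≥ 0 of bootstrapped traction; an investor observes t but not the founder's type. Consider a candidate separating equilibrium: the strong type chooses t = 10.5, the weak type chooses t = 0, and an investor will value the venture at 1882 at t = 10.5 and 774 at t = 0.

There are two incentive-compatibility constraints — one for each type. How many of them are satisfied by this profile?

2

Weak type: stay at 0 → 774; mimic → 1882 − 121 × 10.5 = 611.5. IC holds (774 ≥ 611.5).
Strong type: signal → 1882 − 85 × 10.5 = 989.5; deviate to 0 → 774. IC holds (989.5 ≥ 774).
2 of 2 constraints hold, so this is a separating equilibrium.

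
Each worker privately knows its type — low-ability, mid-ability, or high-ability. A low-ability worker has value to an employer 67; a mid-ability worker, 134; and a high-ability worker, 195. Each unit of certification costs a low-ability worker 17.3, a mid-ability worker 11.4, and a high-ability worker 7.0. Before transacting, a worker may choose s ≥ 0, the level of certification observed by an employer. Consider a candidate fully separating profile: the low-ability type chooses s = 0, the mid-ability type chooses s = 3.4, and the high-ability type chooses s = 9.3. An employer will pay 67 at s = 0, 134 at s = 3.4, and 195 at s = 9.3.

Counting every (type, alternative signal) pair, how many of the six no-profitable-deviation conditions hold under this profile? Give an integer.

Mid-ability (own payoff 134 − 11.4×3.4 = 95.24): to s=0 gives 67 → no gain ✓; to s=9.3 gives 195 − 11.4×9.3 = 88.98 → no gain ✓.
Low-ability (own payoff 67): to s=3.4 gives 134 − 17.3×3.4 = 75.18 → profitable ✗; to s=9.3 gives 195 − 17.3×9.3 = 34.11 → no gain ✓.
High-ability (own payoff 195 − 7.0×9.3 = 129.9): to s=0 gives 67 → no gain ✓; to s=3.4 gives 134 − 7.0×3.4 = 110.2 → no gain ✓.
5 of the 6 constraints hold; not an equilibrium.

5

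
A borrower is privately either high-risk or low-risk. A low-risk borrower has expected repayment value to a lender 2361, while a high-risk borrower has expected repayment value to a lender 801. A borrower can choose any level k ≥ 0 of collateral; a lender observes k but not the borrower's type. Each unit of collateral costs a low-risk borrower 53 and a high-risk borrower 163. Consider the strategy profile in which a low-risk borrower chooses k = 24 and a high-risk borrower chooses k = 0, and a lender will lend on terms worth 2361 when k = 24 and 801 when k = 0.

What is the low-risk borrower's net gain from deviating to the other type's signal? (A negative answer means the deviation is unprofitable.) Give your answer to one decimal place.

Playing k = 24 the low-risk borrower receives 2361 − 53 × 24 = 1089.
Deviating to k = 0 yields 801 instead.
Gain from deviating: 801 − 1089 = -288.0.
The gain is negative, so the low-risk type's incentive-compatibility constraint is satisfied.

-288.0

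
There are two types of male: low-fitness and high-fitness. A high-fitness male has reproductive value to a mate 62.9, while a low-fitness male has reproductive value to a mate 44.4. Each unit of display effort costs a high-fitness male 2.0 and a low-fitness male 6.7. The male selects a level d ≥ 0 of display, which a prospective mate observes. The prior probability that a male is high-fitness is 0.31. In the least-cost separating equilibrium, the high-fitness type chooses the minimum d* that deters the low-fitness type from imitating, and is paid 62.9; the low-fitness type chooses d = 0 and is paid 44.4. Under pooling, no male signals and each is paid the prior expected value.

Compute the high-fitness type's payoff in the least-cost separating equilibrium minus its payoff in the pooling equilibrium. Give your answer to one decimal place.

7.2

Least-cost separating signal: d* solves 44.4 = 62.9 − 6.7·d*, so d* = (62.9 − 44.4)/6.7 ≈ 2.7612.
High-fitness type's separating payoff: 62.9 − 2.0 × d* = 62.9 − 2.0 × (62.9 − 44.4)/6.7 = 62.9 − 37/6.7 ≈ 57.378.
Pooling payoff: 0.31 × 62.9 + 0.69 × 44.4 = 50.135.
Difference: 57.378 − 50.135 = 7.243, i.e. 7.2 to one decimal place.
The high-fitness type prefers to separate.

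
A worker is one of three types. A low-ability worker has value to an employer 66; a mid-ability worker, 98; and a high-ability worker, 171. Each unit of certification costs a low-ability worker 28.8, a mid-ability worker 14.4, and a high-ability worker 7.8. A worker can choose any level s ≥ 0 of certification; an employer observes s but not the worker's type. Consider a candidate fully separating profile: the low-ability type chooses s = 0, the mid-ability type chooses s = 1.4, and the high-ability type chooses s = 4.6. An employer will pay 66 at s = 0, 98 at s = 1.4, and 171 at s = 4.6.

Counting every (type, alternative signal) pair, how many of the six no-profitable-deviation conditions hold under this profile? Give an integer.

5

Mid-ability (own payoff 98 − 14.4×1.4 = 77.84): to s=0 gives 66 → no gain ✓; to s=4.6 gives 171 − 14.4×4.6 = 104.76 → profitable ✗.
Low-ability (own payoff 66): to s=1.4 gives 98 − 28.8×1.4 = 57.68 → no gain ✓; to s=4.6 gives 171 − 28.8×4.6 = 38.52 → no gain ✓.
High-ability (own payoff 171 − 7.8×4.6 = 135.12): to s=0 gives 66 → no gain ✓; to s=1.4 gives 98 − 7.8×1.4 = 87.08 → no gain ✓.
5 of the 6 constraints hold; not an equilibrium.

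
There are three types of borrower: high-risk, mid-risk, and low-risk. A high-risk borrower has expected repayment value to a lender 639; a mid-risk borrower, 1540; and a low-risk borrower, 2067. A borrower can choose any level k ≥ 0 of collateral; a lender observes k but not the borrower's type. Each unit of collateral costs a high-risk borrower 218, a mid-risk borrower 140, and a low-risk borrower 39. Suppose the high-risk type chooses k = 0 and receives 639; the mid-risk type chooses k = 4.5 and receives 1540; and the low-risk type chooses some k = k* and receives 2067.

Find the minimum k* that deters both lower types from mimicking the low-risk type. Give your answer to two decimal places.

8.26

High-risk type (on-path payoff 639) won't mimic when 639 ≥ 2067 − 218·k*, i.e. k* ≥ 6.55.
Mid-risk type (on-path payoff 1540 − 140×4.5 = 910) won't mimic when 910 ≥ 2067 − 140·k*, i.e. k* ≥ 8.26.
Both must hold, so k* = max(6.55, 8.26) = 8.26. The mid-risk type's constraint binds.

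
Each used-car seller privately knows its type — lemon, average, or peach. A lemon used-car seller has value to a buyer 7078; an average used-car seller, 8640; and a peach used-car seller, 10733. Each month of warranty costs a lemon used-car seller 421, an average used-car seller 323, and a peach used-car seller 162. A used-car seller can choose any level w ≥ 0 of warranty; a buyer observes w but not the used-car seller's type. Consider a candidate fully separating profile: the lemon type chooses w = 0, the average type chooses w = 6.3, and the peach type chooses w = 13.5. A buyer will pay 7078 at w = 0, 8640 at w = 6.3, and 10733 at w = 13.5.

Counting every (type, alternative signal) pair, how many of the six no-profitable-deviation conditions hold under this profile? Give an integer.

5

Peach (own payoff 10733 − 162×13.5 = 8546): to w=0 gives 7078 → no gain ✓; to w=6.3 gives 8640 − 162×6.3 = 7619.4 → no gain ✓.
Average (own payoff 8640 − 323×6.3 = 6605.1): to w=0 gives 7078 → profitable ✗; to w=13.5 gives 10733 − 323×13.5 = 6372.5 → no gain ✓.
Lemon (own payoff 7078): to w=6.3 gives 8640 − 421×6.3 = 5987.7 → no gain ✓; to w=13.5 gives 10733 − 421×13.5 = 5049.5 → no gain ✓.
5 of the 6 constraints hold; not an equilibrium.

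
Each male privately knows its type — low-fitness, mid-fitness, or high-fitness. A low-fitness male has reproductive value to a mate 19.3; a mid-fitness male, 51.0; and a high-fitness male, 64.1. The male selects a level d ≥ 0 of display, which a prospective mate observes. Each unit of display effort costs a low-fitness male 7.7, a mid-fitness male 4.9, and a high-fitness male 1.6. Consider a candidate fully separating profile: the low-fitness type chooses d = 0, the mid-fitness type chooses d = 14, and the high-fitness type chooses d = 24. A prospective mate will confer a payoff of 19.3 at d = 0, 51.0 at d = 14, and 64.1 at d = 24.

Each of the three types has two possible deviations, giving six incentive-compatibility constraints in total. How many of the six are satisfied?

Low-fitness (own payoff 19.3): to d=14 gives 51.0 − 7.7×14 = -56.8 → no gain ✓; to d=24 gives 64.1 − 7.7×24 = -120.7 → no gain ✓.
High-fitness (own payoff 64.1 − 1.6×24 = 25.7): to d=0 gives 19.3 → no gain ✓; to d=14 gives 51.0 − 1.6×14 = 28.6 → profitable ✗.
Mid-fitness (own payoff 51.0 − 4.9×14 = -17.6): to d=0 gives 19.3 → profitable ✗; to d=24 gives 64.1 − 4.9×24 = -53.5 → no gain ✓.
4 of the 6 constraints hold; not an equilibrium.

4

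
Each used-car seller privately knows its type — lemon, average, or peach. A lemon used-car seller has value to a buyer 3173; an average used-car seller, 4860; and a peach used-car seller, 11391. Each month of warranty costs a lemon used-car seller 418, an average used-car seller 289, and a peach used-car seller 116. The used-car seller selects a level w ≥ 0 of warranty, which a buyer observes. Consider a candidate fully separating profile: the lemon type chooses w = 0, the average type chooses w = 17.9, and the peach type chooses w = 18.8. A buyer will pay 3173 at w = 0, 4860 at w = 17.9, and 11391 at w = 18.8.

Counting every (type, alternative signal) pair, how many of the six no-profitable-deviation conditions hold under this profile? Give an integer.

3

Peach (own payoff 11391 − 116×18.8 = 9210.2): to w=0 gives 3173 → no gain ✓; to w=17.9 gives 4860 − 116×17.9 = 2783.6 → no gain ✓.
Lemon (own payoff 3173): to w=17.9 gives 4860 − 418×17.9 = -2622.2 → no gain ✓; to w=18.8 gives 11391 − 418×18.8 = 3532.6 → profitable ✗.
Average (own payoff 4860 − 289×17.9 = -313.1): to w=0 gives 3173 → profitable ✗; to w=18.8 gives 11391 − 289×18.8 = 5957.8 → profitable ✗.
3 of the 6 constraints hold; not an equilibrium.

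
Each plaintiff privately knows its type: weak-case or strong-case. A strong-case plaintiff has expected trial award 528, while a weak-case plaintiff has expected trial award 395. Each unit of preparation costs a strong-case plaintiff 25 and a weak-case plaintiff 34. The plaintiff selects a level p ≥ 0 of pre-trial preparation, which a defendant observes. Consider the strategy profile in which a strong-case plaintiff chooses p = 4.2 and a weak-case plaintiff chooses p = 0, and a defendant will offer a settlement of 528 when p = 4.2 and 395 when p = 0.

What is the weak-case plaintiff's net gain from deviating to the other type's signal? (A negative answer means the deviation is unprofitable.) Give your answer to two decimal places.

Playing p = 0 the weak-case plaintiff receives 395.
Deviating to p = 4.2 brings payment 528 at cost 34 × 4.2 = 142.8, netting 385.2.
Gain from deviating: 385.2 − 395 = -9.80.
The gain is negative, so the weak-case type's incentive-compatibility constraint is satisfied.

-9.80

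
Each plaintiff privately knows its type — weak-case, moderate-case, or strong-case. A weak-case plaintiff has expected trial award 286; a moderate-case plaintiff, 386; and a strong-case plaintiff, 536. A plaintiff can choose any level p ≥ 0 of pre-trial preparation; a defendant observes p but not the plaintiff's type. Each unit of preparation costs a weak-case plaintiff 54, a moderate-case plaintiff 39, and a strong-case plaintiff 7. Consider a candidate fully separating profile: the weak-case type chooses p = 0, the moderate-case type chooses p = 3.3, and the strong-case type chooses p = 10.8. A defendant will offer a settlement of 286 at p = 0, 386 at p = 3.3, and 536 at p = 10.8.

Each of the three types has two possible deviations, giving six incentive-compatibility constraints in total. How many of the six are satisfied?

5

Moderate-case (own payoff 386 − 39×3.3 = 257.3): to p=0 gives 286 → profitable ✗; to p=10.8 gives 536 − 39×10.8 = 114.8 → no gain ✓.
Weak-case (own payoff 286): to p=3.3 gives 386 − 54×3.3 = 207.8 → no gain ✓; to p=10.8 gives 536 − 54×10.8 = -47.2 → no gain ✓.
Strong-case (own payoff 536 − 7×10.8 = 460.4): to p=0 gives 286 → no gain ✓; to p=3.3 gives 386 − 7×3.3 = 362.9 → no gain ✓.
5 of the 6 constraints hold; not an equilibrium.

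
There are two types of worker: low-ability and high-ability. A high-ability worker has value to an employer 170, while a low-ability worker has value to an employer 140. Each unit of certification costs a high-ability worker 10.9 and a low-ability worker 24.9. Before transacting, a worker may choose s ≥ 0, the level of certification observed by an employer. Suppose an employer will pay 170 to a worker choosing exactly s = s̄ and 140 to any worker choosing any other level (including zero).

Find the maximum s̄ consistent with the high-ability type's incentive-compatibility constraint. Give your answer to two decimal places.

Choosing s̄ yields the high-ability type 170 − 10.9·s̄; choosing zero yields 140.
The high-ability type is indifferent at 170 − 10.9·s̄ = 140, i.e. s̄ = (170 − 140) / 10.9 ≈ 2.75.
For any s̄ above 2.75 the high-ability type would rather pool at zero, so separation collapses.

2.75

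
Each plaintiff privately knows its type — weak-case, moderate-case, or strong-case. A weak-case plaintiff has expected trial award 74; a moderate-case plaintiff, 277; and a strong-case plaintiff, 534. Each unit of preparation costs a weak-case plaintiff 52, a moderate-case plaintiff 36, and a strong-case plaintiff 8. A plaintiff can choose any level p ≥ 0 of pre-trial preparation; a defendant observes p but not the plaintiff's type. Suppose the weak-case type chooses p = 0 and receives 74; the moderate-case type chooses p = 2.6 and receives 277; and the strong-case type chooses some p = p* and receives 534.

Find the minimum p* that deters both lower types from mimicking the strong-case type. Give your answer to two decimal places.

9.74

Moderate-case type (on-path payoff 277 − 36×2.6 = 183.4) won't mimic when 183.4 ≥ 534 − 36·p*, i.e. p* ≥ 9.74.
Weak-case type (on-path payoff 74) won't mimic when 74 ≥ 534 − 52·p*, i.e. p* ≥ 8.85.
Both must hold, so p* = max(8.85, 9.74) = 9.74. The moderate-case type's constraint binds.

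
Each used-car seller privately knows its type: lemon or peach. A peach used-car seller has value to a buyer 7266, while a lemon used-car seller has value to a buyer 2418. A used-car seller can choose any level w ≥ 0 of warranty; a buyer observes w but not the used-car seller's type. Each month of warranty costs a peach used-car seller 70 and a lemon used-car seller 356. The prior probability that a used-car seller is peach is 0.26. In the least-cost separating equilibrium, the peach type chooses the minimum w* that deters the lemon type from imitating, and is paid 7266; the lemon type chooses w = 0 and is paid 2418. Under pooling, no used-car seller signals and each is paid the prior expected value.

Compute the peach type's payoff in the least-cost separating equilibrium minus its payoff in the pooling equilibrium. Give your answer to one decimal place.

Least-cost separating signal: w* solves 2418 = 7266 − 356·w*, so w* = (7266 − 2418)/356 ≈ 13.6180.
Peach type's separating payoff: 7266 − 70 × w* = 7266 − 70 × (7266 − 2418)/356 = 7266 − 339360/356 ≈ 6312.742.
Pooling payoff: 0.26 × 7266 + 0.74 × 2418 = 3678.48.
Difference: 6312.742 − 3678.48 = 2634.262, i.e. 2634.3 to one decimal place.
The peach type prefers to separate.

2634.3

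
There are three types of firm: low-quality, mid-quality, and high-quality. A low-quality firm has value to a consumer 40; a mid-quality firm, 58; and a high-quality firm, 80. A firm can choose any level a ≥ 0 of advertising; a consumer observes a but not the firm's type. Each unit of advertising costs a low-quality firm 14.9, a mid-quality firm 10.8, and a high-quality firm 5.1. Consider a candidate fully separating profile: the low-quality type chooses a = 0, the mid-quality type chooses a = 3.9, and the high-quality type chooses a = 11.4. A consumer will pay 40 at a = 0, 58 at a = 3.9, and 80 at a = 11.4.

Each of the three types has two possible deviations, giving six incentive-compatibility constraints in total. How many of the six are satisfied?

Mid-quality (own payoff 58 − 10.8×3.9 = 15.88): to a=0 gives 40 → profitable ✗; to a=11.4 gives 80 − 10.8×11.4 = -43.12 → no gain ✓.
Low-quality (own payoff 40): to a=3.9 gives 58 − 14.9×3.9 = -0.11 → no gain ✓; to a=11.4 gives 80 − 14.9×11.4 = -89.86 → no gain ✓.
High-quality (own payoff 80 − 5.1×11.4 = 21.86): to a=0 gives 40 → profitable ✗; to a=3.9 gives 58 − 5.1×3.9 = 38.11 → profitable ✗.
3 of the 6 constraints hold; not an equilibrium.

3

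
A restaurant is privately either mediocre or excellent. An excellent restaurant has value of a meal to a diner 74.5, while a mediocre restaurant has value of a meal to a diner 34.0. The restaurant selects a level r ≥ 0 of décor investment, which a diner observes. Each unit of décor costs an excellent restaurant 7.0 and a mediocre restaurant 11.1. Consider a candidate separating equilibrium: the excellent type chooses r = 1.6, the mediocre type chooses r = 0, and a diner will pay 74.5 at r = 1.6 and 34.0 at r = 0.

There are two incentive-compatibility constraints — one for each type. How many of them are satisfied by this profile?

1

Excellent type: signal → 74.5 − 7.0 × 1.6 = 63.3; deviate to 0 → 34.0. IC holds (63.3 ≥ 34.0).
Mediocre type: stay at 0 → 34.0; mimic → 74.5 − 11.1 × 1.6 = 56.74. IC fails (34.0 < 56.74).
1 of 2 constraints hold, so this profile is not an equilibrium.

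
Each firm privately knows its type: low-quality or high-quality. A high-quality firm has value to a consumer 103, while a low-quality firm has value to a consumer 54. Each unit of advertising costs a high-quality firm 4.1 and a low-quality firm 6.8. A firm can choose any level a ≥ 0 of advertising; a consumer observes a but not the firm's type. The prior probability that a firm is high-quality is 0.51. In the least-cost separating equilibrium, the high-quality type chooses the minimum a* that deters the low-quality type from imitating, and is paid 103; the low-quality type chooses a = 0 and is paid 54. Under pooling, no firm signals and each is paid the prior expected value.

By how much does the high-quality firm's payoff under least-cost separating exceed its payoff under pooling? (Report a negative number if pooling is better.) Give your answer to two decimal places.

Least-cost separating signal: a* solves 54 = 103 − 6.8·a*, so a* = (103 − 54)/6.8 ≈ 7.2059.
High-quality type's separating payoff: 103 − 4.1 × a* = 103 − 4.1 × (103 − 54)/6.8 = 103 − 200.9/6.8 ≈ 73.4559.
Pooling payoff: 0.51 × 103 + 0.49 × 54 = 78.99.
Difference: 73.4559 − 78.99 = -5.5341, i.e. -5.53 to two decimal places.
The high-quality type would prefer the pooling outcome.

-5.53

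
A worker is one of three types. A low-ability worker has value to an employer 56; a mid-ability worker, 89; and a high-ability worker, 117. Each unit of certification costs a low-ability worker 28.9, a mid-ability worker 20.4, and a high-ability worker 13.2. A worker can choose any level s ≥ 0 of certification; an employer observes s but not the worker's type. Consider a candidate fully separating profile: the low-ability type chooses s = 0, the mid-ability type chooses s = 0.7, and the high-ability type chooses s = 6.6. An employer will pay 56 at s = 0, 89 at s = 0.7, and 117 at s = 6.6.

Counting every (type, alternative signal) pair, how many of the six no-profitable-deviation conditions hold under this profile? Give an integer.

3

Mid-ability (own payoff 89 − 20.4×0.7 = 74.72): to s=0 gives 56 → no gain ✓; to s=6.6 gives 117 − 20.4×6.6 = -17.64 → no gain ✓.
Low-ability (own payoff 56): to s=0.7 gives 89 − 28.9×0.7 = 68.77 → profitable ✗; to s=6.6 gives 117 − 28.9×6.6 = -73.74 → no gain ✓.
High-ability (own payoff 117 − 13.2×6.6 = 29.88): to s=0 gives 56 → profitable ✗; to s=0.7 gives 89 − 13.2×0.7 = 79.76 → profitable ✗.
3 of the 6 constraints hold; not an equilibrium.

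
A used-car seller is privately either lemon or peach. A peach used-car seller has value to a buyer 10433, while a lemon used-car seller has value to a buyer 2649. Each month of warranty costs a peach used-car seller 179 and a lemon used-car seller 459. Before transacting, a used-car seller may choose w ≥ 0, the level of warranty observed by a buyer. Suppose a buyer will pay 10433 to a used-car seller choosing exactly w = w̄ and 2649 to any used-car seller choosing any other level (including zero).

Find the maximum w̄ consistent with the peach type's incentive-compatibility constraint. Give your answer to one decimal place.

43.5

Choosing w̄ yields the peach type 10433 − 179·w̄; choosing zero yields 2649.
The peach type is indifferent at 10433 − 179·w̄ = 2649, i.e. w̄ = (10433 − 2649) / 179 ≈ 43.5.
For any w̄ above 43.5 the peach type would rather pool at zero, so separation collapses.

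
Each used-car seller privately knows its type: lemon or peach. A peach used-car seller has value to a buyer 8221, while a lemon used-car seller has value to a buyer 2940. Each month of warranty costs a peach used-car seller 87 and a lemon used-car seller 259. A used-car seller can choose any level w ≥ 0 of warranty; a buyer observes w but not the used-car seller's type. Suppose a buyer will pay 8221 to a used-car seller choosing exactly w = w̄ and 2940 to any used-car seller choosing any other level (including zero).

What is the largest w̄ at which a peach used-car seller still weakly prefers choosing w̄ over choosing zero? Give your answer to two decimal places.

Choosing w̄ yields the peach type 8221 − 87·w̄; choosing zero yields 2940.
The peach type is indifferent at 8221 − 87·w̄ = 2940, i.e. w̄ = (8221 − 2940) / 87 ≈ 60.70.
For any w̄ above 60.70 the peach type would rather pool at zero, so separation collapses.

60.70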